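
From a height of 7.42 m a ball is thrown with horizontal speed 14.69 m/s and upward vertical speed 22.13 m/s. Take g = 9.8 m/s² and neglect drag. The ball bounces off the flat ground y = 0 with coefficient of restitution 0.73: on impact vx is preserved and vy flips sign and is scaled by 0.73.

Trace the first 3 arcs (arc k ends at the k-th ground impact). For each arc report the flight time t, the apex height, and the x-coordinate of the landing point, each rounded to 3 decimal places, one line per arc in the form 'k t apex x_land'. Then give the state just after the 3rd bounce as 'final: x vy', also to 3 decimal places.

Arc 1: start y=7.420, vy=22.130 → t=4.830, apex=32.407, x_land=70.951, impact vy=-25.203
  bounce: vy ← 0.73·25.203 = 18.398
Arc 2: start y=0.000, vy=18.398 → t=3.755, apex=17.269, x_land=126.107, impact vy=-18.398
  bounce: vy ← 0.73·18.398 = 13.430
Arc 3: start y=0.000, vy=13.430 → t=2.741, apex=9.203, x_land=166.371, impact vy=-13.430
  bounce: vy ← 0.73·13.430 = 9.804

1 4.830 32.407 70.951
2 3.755 17.269 126.107
3 2.741 9.203 166.371
final: 166.371 9.804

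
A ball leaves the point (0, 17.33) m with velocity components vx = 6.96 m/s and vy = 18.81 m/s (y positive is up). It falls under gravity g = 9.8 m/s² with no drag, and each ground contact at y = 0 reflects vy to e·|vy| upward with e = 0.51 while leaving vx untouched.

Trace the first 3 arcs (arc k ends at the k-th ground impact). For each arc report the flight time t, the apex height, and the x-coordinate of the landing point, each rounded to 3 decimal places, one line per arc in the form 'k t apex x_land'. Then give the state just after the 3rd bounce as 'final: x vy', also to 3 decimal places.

Arc 1: start y=17.330, vy=18.810 → t=4.607, apex=35.382, x_land=32.062, impact vy=-26.334
  bounce: vy ← 0.51·26.334 = 13.430
Arc 2: start y=0.000, vy=13.430 → t=2.741, apex=9.203, x_land=51.138, impact vy=-13.430
  bounce: vy ← 0.51·13.430 = 6.849
Arc 3: start y=0.000, vy=6.849 → t=1.398, apex=2.394, x_land=60.867, impact vy=-6.849
  bounce: vy ← 0.51·6.849 = 3.493

1 4.607 35.382 32.062
2 2.741 9.203 51.138
3 1.398 2.394 60.867
final: 60.867 3.493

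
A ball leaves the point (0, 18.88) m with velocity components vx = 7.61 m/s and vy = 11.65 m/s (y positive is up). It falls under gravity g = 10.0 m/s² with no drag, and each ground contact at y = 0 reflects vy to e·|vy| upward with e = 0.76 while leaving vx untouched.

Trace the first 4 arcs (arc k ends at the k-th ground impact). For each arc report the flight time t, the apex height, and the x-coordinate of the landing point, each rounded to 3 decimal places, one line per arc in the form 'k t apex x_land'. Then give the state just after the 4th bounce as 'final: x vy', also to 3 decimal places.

Arc 1: start y=18.880, vy=11.650 → t=3.431, apex=25.666, x_land=26.107, impact vy=-22.657
  bounce: vy ← 0.76·22.657 = 17.219
Arc 2: start y=0.000, vy=17.219 → t=3.444, apex=14.825, x_land=52.315, impact vy=-17.219
  bounce: vy ← 0.76·17.219 = 13.086
Arc 3: start y=0.000, vy=13.086 → t=2.617, apex=8.563, x_land=72.232, impact vy=-13.086
  bounce: vy ← 0.76·13.086 = 9.946
Arc 4: start y=0.000, vy=9.946 → t=1.989, apex=4.946, x_land=87.370, impact vy=-9.946
  bounce: vy ← 0.76·9.946 = 7.559

1 3.431 25.666 26.107
2 3.444 14.825 52.315
3 2.617 8.563 72.232
4 1.989 4.946 87.370
final: 87.370 7.559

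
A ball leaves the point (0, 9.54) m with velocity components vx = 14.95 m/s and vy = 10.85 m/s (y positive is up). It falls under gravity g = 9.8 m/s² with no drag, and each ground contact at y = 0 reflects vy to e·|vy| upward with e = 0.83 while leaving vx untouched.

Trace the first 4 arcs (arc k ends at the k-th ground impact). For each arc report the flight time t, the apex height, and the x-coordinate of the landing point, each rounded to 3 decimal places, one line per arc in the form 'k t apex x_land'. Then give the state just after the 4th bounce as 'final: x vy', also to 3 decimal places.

1 2.888 15.546 43.181
2 2.957 10.710 87.385
3 2.454 7.378 124.075
4 2.037 5.083 154.527
final: 154.527 8.284

Arc 1: start y=9.540, vy=10.850 → t=2.888, apex=15.546, x_land=43.181, impact vy=-17.456
  bounce: vy ← 0.83·17.456 = 14.488
Arc 2: start y=0.000, vy=14.488 → t=2.957, apex=10.710, x_land=87.385, impact vy=-14.488
  bounce: vy ← 0.83·14.488 = 12.025
Arc 3: start y=0.000, vy=12.025 → t=2.454, apex=7.378, x_land=124.075, impact vy=-12.025
  bounce: vy ← 0.83·12.025 = 9.981
Arc 4: start y=0.000, vy=9.981 → t=2.037, apex=5.083, x_land=154.527, impact vy=-9.981
  bounce: vy ← 0.83·9.981 = 8.284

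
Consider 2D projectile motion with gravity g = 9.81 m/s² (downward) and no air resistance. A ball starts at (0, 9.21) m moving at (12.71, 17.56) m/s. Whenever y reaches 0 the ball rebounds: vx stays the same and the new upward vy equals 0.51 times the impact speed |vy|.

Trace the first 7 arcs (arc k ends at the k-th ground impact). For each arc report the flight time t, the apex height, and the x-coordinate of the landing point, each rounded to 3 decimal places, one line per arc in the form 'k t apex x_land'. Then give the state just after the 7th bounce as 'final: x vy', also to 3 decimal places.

Arc 1: start y=9.210, vy=17.560 → t=4.044, apex=24.926, x_land=51.403, impact vy=-22.115
  bounce: vy ← 0.51·22.115 = 11.278
Arc 2: start y=0.000, vy=11.278 → t=2.299, apex=6.483, x_land=80.628, impact vy=-11.278
  bounce: vy ← 0.51·11.278 = 5.752
Arc 3: start y=0.000, vy=5.752 → t=1.173, apex=1.686, x_land=95.533, impact vy=-5.752
  bounce: vy ← 0.51·5.752 = 2.934
Arc 4: start y=0.000, vy=2.934 → t=0.598, apex=0.439, x_land=103.134, impact vy=-2.934
  bounce: vy ← 0.51·2.934 = 1.496
Arc 5: start y=0.000, vy=1.496 → t=0.305, apex=0.114, x_land=107.011, impact vy=-1.496
  bounce: vy ← 0.51·1.496 = 0.763
Arc 6: start y=0.000, vy=0.763 → t=0.156, apex=0.030, x_land=108.988, impact vy=-0.763
  bounce: vy ← 0.51·0.763 = 0.389
Arc 7: start y=0.000, vy=0.389 → t=0.079, apex=0.008, x_land=109.996, impact vy=-0.389
  bounce: vy ← 0.51·0.389 = 0.198

1 4.044 24.926 51.403
2 2.299 6.483 80.628
3 1.173 1.686 95.533
4 0.598 0.439 103.134
5 0.305 0.114 107.011
6 0.156 0.030 108.988
7 0.079 0.008 109.996
final: 109.996 0.198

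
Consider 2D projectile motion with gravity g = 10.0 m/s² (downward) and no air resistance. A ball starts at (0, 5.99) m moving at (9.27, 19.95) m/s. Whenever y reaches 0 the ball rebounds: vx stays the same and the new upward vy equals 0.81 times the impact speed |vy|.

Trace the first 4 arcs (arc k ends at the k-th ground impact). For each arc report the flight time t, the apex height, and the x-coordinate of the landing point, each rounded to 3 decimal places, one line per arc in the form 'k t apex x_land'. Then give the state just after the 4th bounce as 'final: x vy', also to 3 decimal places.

1 4.271 25.890 39.588
2 3.686 16.987 73.760
3 2.986 11.145 101.440
4 2.419 7.312 123.861
final: 123.861 9.795

Arc 1: start y=5.990, vy=19.950 → t=4.271, apex=25.890, x_land=39.588, impact vy=-22.755
  bounce: vy ← 0.81·22.755 = 18.432
Arc 2: start y=0.000, vy=18.432 → t=3.686, apex=16.987, x_land=73.760, impact vy=-18.432
  bounce: vy ← 0.81·18.432 = 14.930
Arc 3: start y=0.000, vy=14.930 → t=2.986, apex=11.145, x_land=101.440, impact vy=-14.930
  bounce: vy ← 0.81·14.930 = 12.093
Arc 4: start y=0.000, vy=12.093 → t=2.419, apex=7.312, x_land=123.861, impact vy=-12.093
  bounce: vy ← 0.81·12.093 = 9.795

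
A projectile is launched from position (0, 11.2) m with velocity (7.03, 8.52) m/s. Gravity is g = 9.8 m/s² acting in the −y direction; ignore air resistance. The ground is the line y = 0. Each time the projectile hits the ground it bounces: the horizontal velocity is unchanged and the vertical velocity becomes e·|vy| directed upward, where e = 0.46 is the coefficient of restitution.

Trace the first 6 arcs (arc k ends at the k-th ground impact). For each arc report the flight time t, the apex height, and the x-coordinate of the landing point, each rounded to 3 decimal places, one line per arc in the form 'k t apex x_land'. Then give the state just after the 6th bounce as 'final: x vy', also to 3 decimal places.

1 2.613 14.904 18.372
2 1.604 3.154 29.652
3 0.738 0.667 34.840
4 0.340 0.141 37.227
5 0.156 0.030 38.325
6 0.072 0.006 38.830
final: 38.830 0.162

Arc 1: start y=11.200, vy=8.520 → t=2.613, apex=14.904, x_land=18.372, impact vy=-17.091
  bounce: vy ← 0.46·17.091 = 7.862
Arc 2: start y=0.000, vy=7.862 → t=1.604, apex=3.154, x_land=29.652, impact vy=-7.862
  bounce: vy ← 0.46·7.862 = 3.617
Arc 3: start y=0.000, vy=3.617 → t=0.738, apex=0.667, x_land=34.840, impact vy=-3.617
  bounce: vy ← 0.46·3.617 = 1.664
Arc 4: start y=0.000, vy=1.664 → t=0.340, apex=0.141, x_land=37.227, impact vy=-1.664
  bounce: vy ← 0.46·1.664 = 0.765
Arc 5: start y=0.000, vy=0.765 → t=0.156, apex=0.030, x_land=38.325, impact vy=-0.765
  bounce: vy ← 0.46·0.765 = 0.352
Arc 6: start y=0.000, vy=0.352 → t=0.072, apex=0.006, x_land=38.830, impact vy=-0.352
  bounce: vy ← 0.46·0.352 = 0.162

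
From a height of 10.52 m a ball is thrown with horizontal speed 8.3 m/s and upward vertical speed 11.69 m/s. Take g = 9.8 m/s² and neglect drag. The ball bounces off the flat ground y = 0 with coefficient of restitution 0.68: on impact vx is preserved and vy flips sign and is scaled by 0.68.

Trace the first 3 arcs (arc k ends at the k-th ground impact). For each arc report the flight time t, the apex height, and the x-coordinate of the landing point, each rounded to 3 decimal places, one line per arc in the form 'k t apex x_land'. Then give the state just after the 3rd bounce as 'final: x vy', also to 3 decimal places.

Arc 1: start y=10.520, vy=11.690 → t=3.082, apex=17.492, x_land=25.583, impact vy=-18.516
  bounce: vy ← 0.68·18.516 = 12.591
Arc 2: start y=0.000, vy=12.591 → t=2.570, apex=8.088, x_land=46.910, impact vy=-12.591
  bounce: vy ← 0.68·12.591 = 8.562
Arc 3: start y=0.000, vy=8.562 → t=1.747, apex=3.740, x_land=61.413, impact vy=-8.562
  bounce: vy ← 0.68·8.562 = 5.822

1 3.082 17.492 25.583
2 2.570 8.088 46.910
3 1.747 3.740 61.413
final: 61.413 5.822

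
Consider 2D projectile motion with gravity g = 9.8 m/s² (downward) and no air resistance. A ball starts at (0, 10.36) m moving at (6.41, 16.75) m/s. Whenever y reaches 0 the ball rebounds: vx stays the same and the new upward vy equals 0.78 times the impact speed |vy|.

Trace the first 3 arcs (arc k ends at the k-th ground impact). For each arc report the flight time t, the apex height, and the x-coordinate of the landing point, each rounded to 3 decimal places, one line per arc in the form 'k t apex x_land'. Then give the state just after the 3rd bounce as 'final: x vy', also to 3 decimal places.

Arc 1: start y=10.360, vy=16.750 → t=3.953, apex=24.674, x_land=25.340, impact vy=-21.991
  bounce: vy ← 0.78·21.991 = 17.153
Arc 2: start y=0.000, vy=17.153 → t=3.501, apex=15.012, x_land=47.779, impact vy=-17.153
  bounce: vy ← 0.78·17.153 = 13.380
Arc 3: start y=0.000, vy=13.380 → t=2.731, apex=9.133, x_land=65.282, impact vy=-13.380
  bounce: vy ← 0.78·13.380 = 10.436

1 3.953 24.674 25.340
2 3.501 15.012 47.779
3 2.731 9.133 65.282
final: 65.282 10.436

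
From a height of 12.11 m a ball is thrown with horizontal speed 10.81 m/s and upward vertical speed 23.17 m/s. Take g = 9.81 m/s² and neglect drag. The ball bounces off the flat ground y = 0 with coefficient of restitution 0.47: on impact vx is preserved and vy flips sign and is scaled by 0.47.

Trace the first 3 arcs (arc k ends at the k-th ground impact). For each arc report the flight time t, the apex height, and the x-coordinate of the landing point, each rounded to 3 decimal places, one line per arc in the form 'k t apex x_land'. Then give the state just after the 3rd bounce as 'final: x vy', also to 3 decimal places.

Arc 1: start y=12.110, vy=23.170 → t=5.199, apex=39.472, x_land=56.198, impact vy=-27.829
  bounce: vy ← 0.47·27.829 = 13.080
Arc 2: start y=0.000, vy=13.080 → t=2.667, apex=8.719, x_land=85.023, impact vy=-13.080
  bounce: vy ← 0.47·13.080 = 6.147
Arc 3: start y=0.000, vy=6.147 → t=1.253, apex=1.926, x_land=98.571, impact vy=-6.147
  bounce: vy ← 0.47·6.147 = 2.889

1 5.199 39.472 56.198
2 2.667 8.719 85.023
3 1.253 1.926 98.571
final: 98.571 2.889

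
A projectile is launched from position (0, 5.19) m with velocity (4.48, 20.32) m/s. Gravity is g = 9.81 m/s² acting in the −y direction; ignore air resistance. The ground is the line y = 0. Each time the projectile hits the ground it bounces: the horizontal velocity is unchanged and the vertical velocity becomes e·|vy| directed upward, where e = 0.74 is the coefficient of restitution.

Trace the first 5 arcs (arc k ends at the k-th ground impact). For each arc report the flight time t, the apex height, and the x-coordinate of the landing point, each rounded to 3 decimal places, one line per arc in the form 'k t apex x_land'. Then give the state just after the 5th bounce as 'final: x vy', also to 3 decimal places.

Arc 1: start y=5.190, vy=20.320 → t=4.384, apex=26.235, x_land=19.641, impact vy=-22.688
  bounce: vy ← 0.74·22.688 = 16.789
Arc 2: start y=0.000, vy=16.789 → t=3.423, apex=14.366, x_land=34.975, impact vy=-16.789
  bounce: vy ← 0.74·16.789 = 12.424
Arc 3: start y=0.000, vy=12.424 → t=2.533, apex=7.867, x_land=46.322, impact vy=-12.424
  bounce: vy ← 0.74·12.424 = 9.194
Arc 4: start y=0.000, vy=9.194 → t=1.874, apex=4.308, x_land=54.719, impact vy=-9.194
  bounce: vy ← 0.74·9.194 = 6.803
Arc 5: start y=0.000, vy=6.803 → t=1.387, apex=2.359, x_land=60.933, impact vy=-6.803
  bounce: vy ← 0.74·6.803 = 5.034

1 4.384 26.235 19.641
2 3.423 14.366 34.975
3 2.533 7.867 46.322
4 1.874 4.308 54.719
5 1.387 2.359 60.933
final: 60.933 5.034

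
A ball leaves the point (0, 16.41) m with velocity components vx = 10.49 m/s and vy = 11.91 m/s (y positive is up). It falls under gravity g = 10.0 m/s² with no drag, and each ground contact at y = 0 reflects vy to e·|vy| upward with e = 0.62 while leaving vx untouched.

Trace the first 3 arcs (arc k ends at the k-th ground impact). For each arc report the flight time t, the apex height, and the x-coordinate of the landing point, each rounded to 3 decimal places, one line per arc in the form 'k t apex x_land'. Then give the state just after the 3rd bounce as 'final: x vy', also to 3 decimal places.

Arc 1: start y=16.410, vy=11.910 → t=3.359, apex=23.502, x_land=35.237, impact vy=-21.681
  bounce: vy ← 0.62·21.681 = 13.442
Arc 2: start y=0.000, vy=13.442 → t=2.688, apex=9.034, x_land=63.438, impact vy=-13.442
  bounce: vy ← 0.62·13.442 = 8.334
Arc 3: start y=0.000, vy=8.334 → t=1.667, apex=3.473, x_land=80.923, impact vy=-8.334
  bounce: vy ← 0.62·8.334 = 5.167

1 3.359 23.502 35.237
2 2.688 9.034 63.438
3 1.667 3.473 80.923
final: 80.923 5.167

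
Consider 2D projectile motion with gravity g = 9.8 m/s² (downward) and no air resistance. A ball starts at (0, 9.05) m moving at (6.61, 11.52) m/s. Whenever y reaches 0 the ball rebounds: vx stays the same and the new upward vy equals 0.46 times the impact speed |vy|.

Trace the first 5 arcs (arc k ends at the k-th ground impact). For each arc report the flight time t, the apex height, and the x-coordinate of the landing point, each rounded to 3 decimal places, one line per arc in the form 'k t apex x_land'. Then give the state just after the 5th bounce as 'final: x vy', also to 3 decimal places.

Arc 1: start y=9.050, vy=11.520 → t=2.972, apex=15.821, x_land=19.647, impact vy=-17.609
  bounce: vy ← 0.46·17.609 = 8.100
Arc 2: start y=0.000, vy=8.100 → t=1.653, apex=3.348, x_land=30.575, impact vy=-8.100
  bounce: vy ← 0.46·8.100 = 3.726
Arc 3: start y=0.000, vy=3.726 → t=0.760, apex=0.708, x_land=35.601, impact vy=-3.726
  bounce: vy ← 0.46·3.726 = 1.714
Arc 4: start y=0.000, vy=1.714 → t=0.350, apex=0.150, x_land=37.913, impact vy=-1.714
  bounce: vy ← 0.46·1.714 = 0.788
Arc 5: start y=0.000, vy=0.788 → t=0.161, apex=0.032, x_land=38.977, impact vy=-0.788
  bounce: vy ← 0.46·0.788 = 0.363

1 2.972 15.821 19.647
2 1.653 3.348 30.575
3 0.760 0.708 35.601
4 0.350 0.150 37.913
5 0.161 0.032 38.977
final: 38.977 0.363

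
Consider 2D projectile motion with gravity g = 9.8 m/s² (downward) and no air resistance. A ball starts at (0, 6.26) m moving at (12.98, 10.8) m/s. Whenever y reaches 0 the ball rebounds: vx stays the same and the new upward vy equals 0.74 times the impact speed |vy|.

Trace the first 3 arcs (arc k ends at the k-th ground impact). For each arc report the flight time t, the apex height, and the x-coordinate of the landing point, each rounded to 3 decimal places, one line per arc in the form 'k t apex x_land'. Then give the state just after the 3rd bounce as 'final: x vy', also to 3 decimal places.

Arc 1: start y=6.260, vy=10.800 → t=2.681, apex=12.211, x_land=34.795, impact vy=-15.470
  bounce: vy ← 0.74·15.470 = 11.448
Arc 2: start y=0.000, vy=11.448 → t=2.336, apex=6.687, x_land=65.121, impact vy=-11.448
  bounce: vy ← 0.74·11.448 = 8.472
Arc 3: start y=0.000, vy=8.472 → t=1.729, apex=3.662, x_land=87.562, impact vy=-8.472
  bounce: vy ← 0.74·8.472 = 6.269

1 2.681 12.211 34.795
2 2.336 6.687 65.121
3 1.729 3.662 87.562
final: 87.562 6.269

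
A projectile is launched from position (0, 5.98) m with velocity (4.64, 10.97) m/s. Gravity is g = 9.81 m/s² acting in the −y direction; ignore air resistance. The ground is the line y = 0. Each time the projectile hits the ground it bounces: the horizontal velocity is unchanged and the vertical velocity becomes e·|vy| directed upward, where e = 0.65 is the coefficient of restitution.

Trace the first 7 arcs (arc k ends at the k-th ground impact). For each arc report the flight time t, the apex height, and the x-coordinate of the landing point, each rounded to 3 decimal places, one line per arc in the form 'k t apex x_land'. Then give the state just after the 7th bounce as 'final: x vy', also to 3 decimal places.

Arc 1: start y=5.980, vy=10.970 → t=2.690, apex=12.114, x_land=12.480, impact vy=-15.417
  bounce: vy ← 0.65·15.417 = 10.021
Arc 2: start y=0.000, vy=10.021 → t=2.043, apex=5.118, x_land=21.960, impact vy=-10.021
  bounce: vy ← 0.65·10.021 = 6.513
Arc 3: start y=0.000, vy=6.513 → t=1.328, apex=2.162, x_land=28.121, impact vy=-6.513
  bounce: vy ← 0.65·6.513 = 4.234
Arc 4: start y=0.000, vy=4.234 → t=0.863, apex=0.914, x_land=32.126, impact vy=-4.234
  bounce: vy ← 0.65·4.234 = 2.752
Arc 5: start y=0.000, vy=2.752 → t=0.561, apex=0.386, x_land=34.730, impact vy=-2.752
  bounce: vy ← 0.65·2.752 = 1.789
Arc 6: start y=0.000, vy=1.789 → t=0.365, apex=0.163, x_land=36.422, impact vy=-1.789
  bounce: vy ← 0.65·1.789 = 1.163
Arc 7: start y=0.000, vy=1.163 → t=0.237, apex=0.069, x_land=37.522, impact vy=-1.163
  bounce: vy ← 0.65·1.163 = 0.756

1 2.690 12.114 12.480
2 2.043 5.118 21.960
3 1.328 2.162 28.121
4 0.863 0.914 32.126
5 0.561 0.386 34.730
6 0.365 0.163 36.422
7 0.237 0.069 37.522
final: 37.522 0.756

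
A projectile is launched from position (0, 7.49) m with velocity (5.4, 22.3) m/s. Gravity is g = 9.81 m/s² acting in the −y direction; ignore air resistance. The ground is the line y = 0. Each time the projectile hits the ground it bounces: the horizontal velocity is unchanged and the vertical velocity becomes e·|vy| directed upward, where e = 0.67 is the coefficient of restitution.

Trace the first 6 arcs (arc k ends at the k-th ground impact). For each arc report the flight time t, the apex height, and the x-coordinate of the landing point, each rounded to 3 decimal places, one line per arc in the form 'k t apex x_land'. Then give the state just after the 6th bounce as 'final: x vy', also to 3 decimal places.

1 4.861 32.836 26.247
2 3.467 14.740 44.969
3 2.323 6.617 57.513
4 1.556 2.970 65.917
5 1.043 1.333 71.548
6 0.699 0.599 75.321
final: 75.321 2.296

Arc 1: start y=7.490, vy=22.300 → t=4.861, apex=32.836, x_land=26.247, impact vy=-25.382
  bounce: vy ← 0.67·25.382 = 17.006
Arc 2: start y=0.000, vy=17.006 → t=3.467, apex=14.740, x_land=44.969, impact vy=-17.006
  bounce: vy ← 0.67·17.006 = 11.394
Arc 3: start y=0.000, vy=11.394 → t=2.323, apex=6.617, x_land=57.513, impact vy=-11.394
  bounce: vy ← 0.67·11.394 = 7.634
Arc 4: start y=0.000, vy=7.634 → t=1.556, apex=2.970, x_land=65.917, impact vy=-7.634
  bounce: vy ← 0.67·7.634 = 5.115
Arc 5: start y=0.000, vy=5.115 → t=1.043, apex=1.333, x_land=71.548, impact vy=-5.115
  bounce: vy ← 0.67·5.115 = 3.427
Arc 6: start y=0.000, vy=3.427 → t=0.699, apex=0.599, x_land=75.321, impact vy=-3.427
  bounce: vy ← 0.67·3.427 = 2.296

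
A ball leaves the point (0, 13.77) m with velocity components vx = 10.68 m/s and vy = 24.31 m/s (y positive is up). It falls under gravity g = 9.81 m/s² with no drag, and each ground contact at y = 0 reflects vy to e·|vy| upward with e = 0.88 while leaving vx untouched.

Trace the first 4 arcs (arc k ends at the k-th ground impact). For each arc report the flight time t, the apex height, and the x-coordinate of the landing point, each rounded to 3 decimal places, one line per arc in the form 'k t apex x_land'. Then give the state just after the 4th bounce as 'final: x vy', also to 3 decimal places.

1 5.469 43.891 58.414
2 5.265 33.989 114.642
3 4.633 26.321 164.122
4 4.077 20.383 207.665
final: 207.665 17.598

Arc 1: start y=13.770, vy=24.310 → t=5.469, apex=43.891, x_land=58.414, impact vy=-29.345
  bounce: vy ← 0.88·29.345 = 25.824
Arc 2: start y=0.000, vy=25.824 → t=5.265, apex=33.989, x_land=114.642, impact vy=-25.824
  bounce: vy ← 0.88·25.824 = 22.725
Arc 3: start y=0.000, vy=22.725 → t=4.633, apex=26.321, x_land=164.122, impact vy=-22.725
  bounce: vy ← 0.88·22.725 = 19.998
Arc 4: start y=0.000, vy=19.998 → t=4.077, apex=20.383, x_land=207.665, impact vy=-19.998
  bounce: vy ← 0.88·19.998 = 17.598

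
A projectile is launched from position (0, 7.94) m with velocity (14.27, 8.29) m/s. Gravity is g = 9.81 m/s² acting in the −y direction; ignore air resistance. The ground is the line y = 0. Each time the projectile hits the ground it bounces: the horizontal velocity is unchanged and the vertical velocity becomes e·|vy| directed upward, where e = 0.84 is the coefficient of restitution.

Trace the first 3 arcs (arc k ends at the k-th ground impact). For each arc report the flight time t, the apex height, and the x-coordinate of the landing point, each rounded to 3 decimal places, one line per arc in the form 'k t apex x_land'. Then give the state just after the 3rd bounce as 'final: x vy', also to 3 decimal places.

1 2.372 11.443 33.855
2 2.566 8.074 70.471
3 2.155 5.697 101.229
final: 101.229 8.881

Arc 1: start y=7.940, vy=8.290 → t=2.372, apex=11.443, x_land=33.855, impact vy=-14.984
  bounce: vy ← 0.84·14.984 = 12.586
Arc 2: start y=0.000, vy=12.586 → t=2.566, apex=8.074, x_land=70.471, impact vy=-12.586
  bounce: vy ← 0.84·12.586 = 10.572
Arc 3: start y=0.000, vy=10.572 → t=2.155, apex=5.697, x_land=101.229, impact vy=-10.572
  bounce: vy ← 0.84·10.572 = 8.881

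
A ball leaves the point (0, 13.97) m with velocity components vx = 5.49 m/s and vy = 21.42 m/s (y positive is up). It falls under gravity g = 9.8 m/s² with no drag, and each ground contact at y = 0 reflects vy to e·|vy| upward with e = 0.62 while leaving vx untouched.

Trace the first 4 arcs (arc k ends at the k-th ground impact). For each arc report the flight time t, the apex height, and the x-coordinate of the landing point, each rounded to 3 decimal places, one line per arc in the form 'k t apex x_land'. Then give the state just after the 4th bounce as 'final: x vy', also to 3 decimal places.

1 4.948 37.379 27.163
2 3.425 14.368 45.965
3 2.123 5.523 57.622
4 1.316 2.123 64.850
final: 64.850 4.000

Arc 1: start y=13.970, vy=21.420 → t=4.948, apex=37.379, x_land=27.163, impact vy=-27.067
  bounce: vy ← 0.62·27.067 = 16.782
Arc 2: start y=0.000, vy=16.782 → t=3.425, apex=14.368, x_land=45.965, impact vy=-16.782
  bounce: vy ← 0.62·16.782 = 10.405
Arc 3: start y=0.000, vy=10.405 → t=2.123, apex=5.523, x_land=57.622, impact vy=-10.405
  bounce: vy ← 0.62·10.405 = 6.451
Arc 4: start y=0.000, vy=6.451 → t=1.316, apex=2.123, x_land=64.850, impact vy=-6.451
  bounce: vy ← 0.62·6.451 = 4.000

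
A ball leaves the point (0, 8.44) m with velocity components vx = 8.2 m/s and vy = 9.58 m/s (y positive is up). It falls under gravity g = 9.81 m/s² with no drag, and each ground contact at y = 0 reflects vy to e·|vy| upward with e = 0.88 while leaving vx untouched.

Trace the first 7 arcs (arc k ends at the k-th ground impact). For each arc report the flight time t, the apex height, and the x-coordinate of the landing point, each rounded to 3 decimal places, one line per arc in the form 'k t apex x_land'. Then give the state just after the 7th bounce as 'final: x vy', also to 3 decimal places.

1 2.612 13.118 21.418
2 2.878 10.158 45.019
3 2.533 7.867 65.788
4 2.229 6.092 84.065
5 1.961 4.718 100.148
6 1.726 3.653 114.302
7 1.519 2.829 126.757
final: 126.757 6.556

Arc 1: start y=8.440, vy=9.580 → t=2.612, apex=13.118, x_land=21.418, impact vy=-16.043
  bounce: vy ← 0.88·16.043 = 14.118
Arc 2: start y=0.000, vy=14.118 → t=2.878, apex=10.158, x_land=45.019, impact vy=-14.118
  bounce: vy ← 0.88·14.118 = 12.423
Arc 3: start y=0.000, vy=12.423 → t=2.533, apex=7.867, x_land=65.788, impact vy=-12.423
  bounce: vy ← 0.88·12.423 = 10.933
Arc 4: start y=0.000, vy=10.933 → t=2.229, apex=6.092, x_land=84.065, impact vy=-10.933
  bounce: vy ← 0.88·10.933 = 9.621
Arc 5: start y=0.000, vy=9.621 → t=1.961, apex=4.718, x_land=100.148, impact vy=-9.621
  bounce: vy ← 0.88·9.621 = 8.466
Arc 6: start y=0.000, vy=8.466 → t=1.726, apex=3.653, x_land=114.302, impact vy=-8.466
  bounce: vy ← 0.88·8.466 = 7.450
Arc 7: start y=0.000, vy=7.450 → t=1.519, apex=2.829, x_land=126.757, impact vy=-7.450
  bounce: vy ← 0.88·7.450 = 6.556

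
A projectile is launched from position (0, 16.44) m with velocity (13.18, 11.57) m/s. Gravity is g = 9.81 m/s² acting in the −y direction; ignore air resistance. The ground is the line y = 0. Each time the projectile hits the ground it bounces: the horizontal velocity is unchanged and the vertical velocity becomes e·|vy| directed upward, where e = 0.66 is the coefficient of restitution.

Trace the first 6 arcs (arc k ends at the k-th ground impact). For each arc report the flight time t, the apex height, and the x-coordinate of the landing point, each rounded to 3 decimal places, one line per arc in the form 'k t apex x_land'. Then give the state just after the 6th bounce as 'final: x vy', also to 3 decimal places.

1 3.357 23.263 44.248
2 2.875 10.133 82.136
3 1.897 4.414 107.142
4 1.252 1.923 123.646
5 0.826 0.838 134.538
6 0.545 0.365 141.727
final: 141.727 1.766

Arc 1: start y=16.440, vy=11.570 → t=3.357, apex=23.263, x_land=44.248, impact vy=-21.364
  bounce: vy ← 0.66·21.364 = 14.100
Arc 2: start y=0.000, vy=14.100 → t=2.875, apex=10.133, x_land=82.136, impact vy=-14.100
  bounce: vy ← 0.66·14.100 = 9.306
Arc 3: start y=0.000, vy=9.306 → t=1.897, apex=4.414, x_land=107.142, impact vy=-9.306
  bounce: vy ← 0.66·9.306 = 6.142
Arc 4: start y=0.000, vy=6.142 → t=1.252, apex=1.923, x_land=123.646, impact vy=-6.142
  bounce: vy ← 0.66·6.142 = 4.054
Arc 5: start y=0.000, vy=4.054 → t=0.826, apex=0.838, x_land=134.538, impact vy=-4.054
  bounce: vy ← 0.66·4.054 = 2.675
Arc 6: start y=0.000, vy=2.675 → t=0.545, apex=0.365, x_land=141.727, impact vy=-2.675
  bounce: vy ← 0.66·2.675 = 1.766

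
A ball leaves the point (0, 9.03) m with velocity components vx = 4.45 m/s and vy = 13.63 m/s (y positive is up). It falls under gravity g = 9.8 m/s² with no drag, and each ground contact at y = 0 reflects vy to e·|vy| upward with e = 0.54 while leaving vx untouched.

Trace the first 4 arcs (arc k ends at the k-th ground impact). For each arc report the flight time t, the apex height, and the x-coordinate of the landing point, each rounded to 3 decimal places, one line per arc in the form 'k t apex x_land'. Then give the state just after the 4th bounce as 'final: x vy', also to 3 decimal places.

Arc 1: start y=9.030, vy=13.630 → t=3.334, apex=18.508, x_land=14.838, impact vy=-19.046
  bounce: vy ← 0.54·19.046 = 10.285
Arc 2: start y=0.000, vy=10.285 → t=2.099, apex=5.397, x_land=24.178, impact vy=-10.285
  bounce: vy ← 0.54·10.285 = 5.554
Arc 3: start y=0.000, vy=5.554 → t=1.133, apex=1.574, x_land=29.222, impact vy=-5.554
  bounce: vy ← 0.54·5.554 = 2.999
Arc 4: start y=0.000, vy=2.999 → t=0.612, apex=0.459, x_land=31.946, impact vy=-2.999
  bounce: vy ← 0.54·2.999 = 1.620

1 3.334 18.508 14.838
2 2.099 5.397 24.178
3 1.133 1.574 29.222
4 0.612 0.459 31.946
final: 31.946 1.620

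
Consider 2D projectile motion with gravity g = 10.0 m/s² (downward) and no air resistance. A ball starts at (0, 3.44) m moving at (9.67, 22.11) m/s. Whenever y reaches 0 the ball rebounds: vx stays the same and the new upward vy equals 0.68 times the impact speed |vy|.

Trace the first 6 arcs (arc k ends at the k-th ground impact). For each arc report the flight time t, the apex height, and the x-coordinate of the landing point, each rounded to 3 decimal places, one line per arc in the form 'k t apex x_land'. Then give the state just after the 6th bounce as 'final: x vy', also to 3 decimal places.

Arc 1: start y=3.440, vy=22.110 → t=4.572, apex=27.883, x_land=44.216, impact vy=-23.615
  bounce: vy ← 0.68·23.615 = 16.058
Arc 2: start y=0.000, vy=16.058 → t=3.212, apex=12.893, x_land=75.272, impact vy=-16.058
  bounce: vy ← 0.68·16.058 = 10.919
Arc 3: start y=0.000, vy=10.919 → t=2.184, apex=5.962, x_land=96.390, impact vy=-10.919
  bounce: vy ← 0.68·10.919 = 7.425
Arc 4: start y=0.000, vy=7.425 → t=1.485, apex=2.757, x_land=110.750, impact vy=-7.425
  bounce: vy ← 0.68·7.425 = 5.049
Arc 5: start y=0.000, vy=5.049 → t=1.010, apex=1.275, x_land=120.515, impact vy=-5.049
  bounce: vy ← 0.68·5.049 = 3.433
Arc 6: start y=0.000, vy=3.433 → t=0.687, apex=0.589, x_land=127.156, impact vy=-3.433
  bounce: vy ← 0.68·3.433 = 2.335

1 4.572 27.883 44.216
2 3.212 12.893 75.272
3 2.184 5.962 96.390
4 1.485 2.757 110.750
5 1.010 1.275 120.515
6 0.687 0.589 127.156
final: 127.156 2.335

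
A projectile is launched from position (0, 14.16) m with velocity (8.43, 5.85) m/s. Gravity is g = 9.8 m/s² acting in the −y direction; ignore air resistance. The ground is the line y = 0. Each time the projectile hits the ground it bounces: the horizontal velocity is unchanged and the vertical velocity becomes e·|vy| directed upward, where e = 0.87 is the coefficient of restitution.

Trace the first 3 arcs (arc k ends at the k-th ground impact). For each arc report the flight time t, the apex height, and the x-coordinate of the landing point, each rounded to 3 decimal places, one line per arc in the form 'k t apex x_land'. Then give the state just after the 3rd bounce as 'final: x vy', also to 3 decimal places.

Arc 1: start y=14.160, vy=5.850 → t=2.399, apex=15.906, x_land=20.221, impact vy=-17.657
  bounce: vy ← 0.87·17.657 = 15.361
Arc 2: start y=0.000, vy=15.361 → t=3.135, apex=12.039, x_land=46.648, impact vy=-15.361
  bounce: vy ← 0.87·15.361 = 13.364
Arc 3: start y=0.000, vy=13.364 → t=2.727, apex=9.113, x_land=69.640, impact vy=-13.364
  bounce: vy ← 0.87·13.364 = 11.627

1 2.399 15.906 20.221
2 3.135 12.039 46.648
3 2.727 9.113 69.640
final: 69.640 11.627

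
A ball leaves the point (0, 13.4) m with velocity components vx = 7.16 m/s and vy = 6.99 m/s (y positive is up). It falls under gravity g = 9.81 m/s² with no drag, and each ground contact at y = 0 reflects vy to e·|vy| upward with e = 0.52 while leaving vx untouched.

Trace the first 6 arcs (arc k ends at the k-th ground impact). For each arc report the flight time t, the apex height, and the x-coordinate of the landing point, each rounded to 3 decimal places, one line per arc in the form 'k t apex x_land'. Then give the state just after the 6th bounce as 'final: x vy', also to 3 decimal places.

1 2.512 15.890 17.989
2 1.872 4.297 31.392
3 0.973 1.162 38.361
4 0.506 0.314 41.985
5 0.263 0.085 43.870
6 0.137 0.023 44.850
final: 44.850 0.349

Arc 1: start y=13.400, vy=6.990 → t=2.512, apex=15.890, x_land=17.989, impact vy=-17.657
  bounce: vy ← 0.52·17.657 = 9.182
Arc 2: start y=0.000, vy=9.182 → t=1.872, apex=4.297, x_land=31.392, impact vy=-9.182
  bounce: vy ← 0.52·9.182 = 4.774
Arc 3: start y=0.000, vy=4.774 → t=0.973, apex=1.162, x_land=38.361, impact vy=-4.774
  bounce: vy ← 0.52·4.774 = 2.483
Arc 4: start y=0.000, vy=2.483 → t=0.506, apex=0.314, x_land=41.985, impact vy=-2.483
  bounce: vy ← 0.52·2.483 = 1.291
Arc 5: start y=0.000, vy=1.291 → t=0.263, apex=0.085, x_land=43.870, impact vy=-1.291
  bounce: vy ← 0.52·1.291 = 0.671
Arc 6: start y=0.000, vy=0.671 → t=0.137, apex=0.023, x_land=44.850, impact vy=-0.671
  bounce: vy ← 0.52·0.671 = 0.349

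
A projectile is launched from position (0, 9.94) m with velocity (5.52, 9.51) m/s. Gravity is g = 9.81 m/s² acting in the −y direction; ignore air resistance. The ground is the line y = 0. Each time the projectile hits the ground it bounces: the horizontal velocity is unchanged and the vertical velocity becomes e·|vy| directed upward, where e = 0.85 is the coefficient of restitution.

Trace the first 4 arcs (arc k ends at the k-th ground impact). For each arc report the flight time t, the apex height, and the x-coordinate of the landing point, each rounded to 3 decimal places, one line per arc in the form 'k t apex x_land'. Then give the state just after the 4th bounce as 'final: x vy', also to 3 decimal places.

Arc 1: start y=9.940, vy=9.510 → t=2.692, apex=14.550, x_land=14.858, impact vy=-16.896
  bounce: vy ← 0.85·16.896 = 14.361
Arc 2: start y=0.000, vy=14.361 → t=2.928, apex=10.512, x_land=31.020, impact vy=-14.361
  bounce: vy ← 0.85·14.361 = 12.207
Arc 3: start y=0.000, vy=12.207 → t=2.489, apex=7.595, x_land=44.758, impact vy=-12.207
  bounce: vy ← 0.85·12.207 = 10.376
Arc 4: start y=0.000, vy=10.376 → t=2.115, apex=5.487, x_land=56.435, impact vy=-10.376
  bounce: vy ← 0.85·10.376 = 8.820

1 2.692 14.550 14.858
2 2.928 10.512 31.020
3 2.489 7.595 44.758
4 2.115 5.487 56.435
final: 56.435 8.820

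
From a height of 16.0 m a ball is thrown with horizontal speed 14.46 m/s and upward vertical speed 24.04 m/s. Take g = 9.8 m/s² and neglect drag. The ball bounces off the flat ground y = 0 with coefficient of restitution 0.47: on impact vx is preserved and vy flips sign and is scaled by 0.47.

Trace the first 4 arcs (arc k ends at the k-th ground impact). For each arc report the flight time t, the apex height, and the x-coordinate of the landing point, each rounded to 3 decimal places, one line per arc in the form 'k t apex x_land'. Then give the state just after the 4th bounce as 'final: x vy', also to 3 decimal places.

1 5.500 45.486 79.528
2 2.864 10.048 120.941
3 1.346 2.220 140.405
4 0.633 0.490 149.553
final: 149.553 1.457

Arc 1: start y=16.000, vy=24.040 → t=5.500, apex=45.486, x_land=79.528, impact vy=-29.858
  bounce: vy ← 0.47·29.858 = 14.033
Arc 2: start y=0.000, vy=14.033 → t=2.864, apex=10.048, x_land=120.941, impact vy=-14.033
  bounce: vy ← 0.47·14.033 = 6.596
Arc 3: start y=0.000, vy=6.596 → t=1.346, apex=2.220, x_land=140.405, impact vy=-6.596
  bounce: vy ← 0.47·6.596 = 3.100
Arc 4: start y=0.000, vy=3.100 → t=0.633, apex=0.490, x_land=149.553, impact vy=-3.100
  bounce: vy ← 0.47·3.100 = 1.457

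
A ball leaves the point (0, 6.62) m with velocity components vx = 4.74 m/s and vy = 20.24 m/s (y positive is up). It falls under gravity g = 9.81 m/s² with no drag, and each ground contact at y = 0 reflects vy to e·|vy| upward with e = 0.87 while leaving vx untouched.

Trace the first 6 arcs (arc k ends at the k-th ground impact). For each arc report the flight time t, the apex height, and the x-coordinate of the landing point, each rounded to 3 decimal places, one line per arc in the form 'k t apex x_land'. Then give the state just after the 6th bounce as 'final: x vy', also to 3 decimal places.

1 4.431 27.500 21.003
2 4.120 20.814 40.532
3 3.584 15.754 57.521
4 3.118 11.925 72.303
5 2.713 9.026 85.162
6 2.360 6.832 96.350
final: 96.350 10.072

Arc 1: start y=6.620, vy=20.240 → t=4.431, apex=27.500, x_land=21.003, impact vy=-23.228
  bounce: vy ← 0.87·23.228 = 20.208
Arc 2: start y=0.000, vy=20.208 → t=4.120, apex=20.814, x_land=40.532, impact vy=-20.208
  bounce: vy ← 0.87·20.208 = 17.581
Arc 3: start y=0.000, vy=17.581 → t=3.584, apex=15.754, x_land=57.521, impact vy=-17.581
  bounce: vy ← 0.87·17.581 = 15.296
Arc 4: start y=0.000, vy=15.296 → t=3.118, apex=11.925, x_land=72.303, impact vy=-15.296
  bounce: vy ← 0.87·15.296 = 13.307
Arc 5: start y=0.000, vy=13.307 → t=2.713, apex=9.026, x_land=85.162, impact vy=-13.307
  bounce: vy ← 0.87·13.307 = 11.577
Arc 6: start y=0.000, vy=11.577 → t=2.360, apex=6.832, x_land=96.350, impact vy=-11.577
  bounce: vy ← 0.87·11.577 = 10.072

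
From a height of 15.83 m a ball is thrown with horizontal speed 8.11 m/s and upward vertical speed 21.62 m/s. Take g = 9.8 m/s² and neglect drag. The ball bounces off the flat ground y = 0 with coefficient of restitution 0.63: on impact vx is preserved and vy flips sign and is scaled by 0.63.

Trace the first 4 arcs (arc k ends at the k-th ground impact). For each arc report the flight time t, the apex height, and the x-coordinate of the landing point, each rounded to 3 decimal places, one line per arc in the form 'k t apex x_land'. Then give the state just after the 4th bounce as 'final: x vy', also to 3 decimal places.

Arc 1: start y=15.830, vy=21.620 → t=5.052, apex=39.678, x_land=40.970, impact vy=-27.887
  bounce: vy ← 0.63·27.887 = 17.569
Arc 2: start y=0.000, vy=17.569 → t=3.585, apex=15.748, x_land=70.048, impact vy=-17.569
  bounce: vy ← 0.63·17.569 = 11.068
Arc 3: start y=0.000, vy=11.068 → t=2.259, apex=6.250, x_land=88.367, impact vy=-11.068
  bounce: vy ← 0.63·11.068 = 6.973
Arc 4: start y=0.000, vy=6.973 → t=1.423, apex=2.481, x_land=99.909, impact vy=-6.973
  bounce: vy ← 0.63·6.973 = 4.393

1 5.052 39.678 40.970
2 3.585 15.748 70.048
3 2.259 6.250 88.367
4 1.423 2.481 99.909
final: 99.909 4.393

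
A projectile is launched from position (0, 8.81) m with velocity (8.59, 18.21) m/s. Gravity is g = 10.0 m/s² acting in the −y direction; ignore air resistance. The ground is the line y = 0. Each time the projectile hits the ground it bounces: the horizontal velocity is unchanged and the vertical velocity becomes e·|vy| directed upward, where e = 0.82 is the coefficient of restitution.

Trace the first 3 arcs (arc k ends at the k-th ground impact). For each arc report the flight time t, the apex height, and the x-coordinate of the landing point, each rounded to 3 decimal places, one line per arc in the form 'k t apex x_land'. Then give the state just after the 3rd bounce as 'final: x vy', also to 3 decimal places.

Arc 1: start y=8.810, vy=18.210 → t=4.074, apex=25.390, x_land=35.000, impact vy=-22.535
  bounce: vy ← 0.82·22.535 = 18.478
Arc 2: start y=0.000, vy=18.478 → t=3.696, apex=17.072, x_land=66.745, impact vy=-18.478
  bounce: vy ← 0.82·18.478 = 15.152
Arc 3: start y=0.000, vy=15.152 → t=3.030, apex=11.479, x_land=92.777, impact vy=-15.152
  bounce: vy ← 0.82·15.152 = 12.425

1 4.074 25.390 35.000
2 3.696 17.072 66.745
3 3.030 11.479 92.777
final: 92.777 12.425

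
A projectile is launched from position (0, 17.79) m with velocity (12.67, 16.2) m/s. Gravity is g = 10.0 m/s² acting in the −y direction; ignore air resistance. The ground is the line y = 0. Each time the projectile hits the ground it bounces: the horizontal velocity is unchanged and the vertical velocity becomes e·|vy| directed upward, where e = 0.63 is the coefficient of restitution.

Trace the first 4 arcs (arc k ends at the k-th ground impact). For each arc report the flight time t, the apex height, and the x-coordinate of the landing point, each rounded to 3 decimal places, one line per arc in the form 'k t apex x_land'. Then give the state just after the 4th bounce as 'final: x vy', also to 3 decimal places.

Arc 1: start y=17.790, vy=16.200 → t=4.106, apex=30.912, x_land=52.029, impact vy=-24.864
  bounce: vy ← 0.63·24.864 = 15.665
Arc 2: start y=0.000, vy=15.665 → t=3.133, apex=12.269, x_land=91.723, impact vy=-15.665
  bounce: vy ← 0.63·15.665 = 9.869
Arc 3: start y=0.000, vy=9.869 → t=1.974, apex=4.870, x_land=116.730, impact vy=-9.869
  bounce: vy ← 0.63·9.869 = 6.217
Arc 4: start y=0.000, vy=6.217 → t=1.243, apex=1.933, x_land=132.485, impact vy=-6.217
  bounce: vy ← 0.63·6.217 = 3.917

1 4.106 30.912 52.029
2 3.133 12.269 91.723
3 1.974 4.870 116.730
4 1.243 1.933 132.485
final: 132.485 3.917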